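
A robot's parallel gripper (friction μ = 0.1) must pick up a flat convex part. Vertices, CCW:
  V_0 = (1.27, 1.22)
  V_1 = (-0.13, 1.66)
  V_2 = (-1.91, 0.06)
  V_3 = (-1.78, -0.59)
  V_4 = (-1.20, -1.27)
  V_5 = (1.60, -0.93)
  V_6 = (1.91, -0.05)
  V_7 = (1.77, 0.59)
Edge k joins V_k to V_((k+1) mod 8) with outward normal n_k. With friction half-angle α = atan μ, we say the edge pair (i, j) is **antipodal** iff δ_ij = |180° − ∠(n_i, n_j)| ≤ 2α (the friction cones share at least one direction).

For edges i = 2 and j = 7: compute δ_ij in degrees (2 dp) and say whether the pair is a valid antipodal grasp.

δ = 27.13°, invalid

α = atan 0.1 = 5.71°;  2α = 11.42°
edge 2: e_2 = (+0.13, -0.65);  n_2 = (-0.9806, -0.1961)
edge 7: e_7 = (-0.50, +0.63);  n_7 = (+0.7833, +0.6217)
∠(n_2, n_7) = 152.87°
δ = |180° − 152.87°| = 27.13°
27.13° > 2α = 11.42°  →  invalid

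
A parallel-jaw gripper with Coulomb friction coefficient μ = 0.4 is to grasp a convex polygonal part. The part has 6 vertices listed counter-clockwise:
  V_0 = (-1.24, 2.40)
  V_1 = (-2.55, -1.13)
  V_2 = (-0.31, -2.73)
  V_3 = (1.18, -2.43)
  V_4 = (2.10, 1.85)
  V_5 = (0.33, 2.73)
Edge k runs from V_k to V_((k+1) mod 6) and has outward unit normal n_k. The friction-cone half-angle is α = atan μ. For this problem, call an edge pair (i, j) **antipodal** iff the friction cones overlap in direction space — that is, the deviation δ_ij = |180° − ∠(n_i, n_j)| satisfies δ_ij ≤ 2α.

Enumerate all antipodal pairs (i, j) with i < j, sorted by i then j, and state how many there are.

α = atan 0.4 = 21.80°;  2α = 43.60°
n_0 = (-0.9375, +0.3479)
n_1 = (-0.5812, -0.8137)
n_2 = (+0.1974, -0.9803)
n_3 = (+0.9777, -0.2102)
n_4 = (+0.4452, +0.8954)
n_5 = (-0.2057, +0.9786)
  (0,1): δ = 105.18°  ·
  (0,2): δ = 58.26°  ·
  (0,3): δ = 8.23°  ✓
  (0,4): δ = 83.92°  ·
  (0,5): δ = 122.23°  ·
  (1,2): δ = 133.08°  ·
  (1,3): δ = 66.59°  ·
  (1,4): δ = 9.10°  ✓
  (1,5): δ = 47.41°  ·
  (2,3): δ = 113.52°  ·
  (2,4): δ = 37.82°  ✓
  (2,5): δ = 0.49°  ✓
  (3,4): δ = 104.30°  ·
  (3,5): δ = 66.00°  ·
  (4,5): δ = 141.69°  ·
antipodal pairs: 4

count = 4; pairs: (0,3), (1,4), (2,4), (2,5)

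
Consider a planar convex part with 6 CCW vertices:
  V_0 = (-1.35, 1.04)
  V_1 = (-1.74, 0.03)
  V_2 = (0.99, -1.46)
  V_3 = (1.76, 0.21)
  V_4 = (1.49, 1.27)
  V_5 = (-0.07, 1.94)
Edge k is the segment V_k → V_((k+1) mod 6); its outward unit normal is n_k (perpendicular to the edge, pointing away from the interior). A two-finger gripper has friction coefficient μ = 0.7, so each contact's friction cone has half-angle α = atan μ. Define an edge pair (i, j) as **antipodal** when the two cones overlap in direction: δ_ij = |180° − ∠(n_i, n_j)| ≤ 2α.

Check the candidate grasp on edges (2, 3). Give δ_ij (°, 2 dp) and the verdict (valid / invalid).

δ = 140.96°, invalid

α = atan 0.7 = 34.99°;  2α = 69.98°
edge 2: e_2 = (+0.77, +1.67);  n_2 = (+0.9081, -0.4187)
edge 3: e_3 = (-0.27, +1.06);  n_3 = (+0.9691, +0.2468)
∠(n_2, n_3) = 39.04°
δ = |180° − 39.04°| = 140.96°
140.96° > 2α = 69.98°  →  invalid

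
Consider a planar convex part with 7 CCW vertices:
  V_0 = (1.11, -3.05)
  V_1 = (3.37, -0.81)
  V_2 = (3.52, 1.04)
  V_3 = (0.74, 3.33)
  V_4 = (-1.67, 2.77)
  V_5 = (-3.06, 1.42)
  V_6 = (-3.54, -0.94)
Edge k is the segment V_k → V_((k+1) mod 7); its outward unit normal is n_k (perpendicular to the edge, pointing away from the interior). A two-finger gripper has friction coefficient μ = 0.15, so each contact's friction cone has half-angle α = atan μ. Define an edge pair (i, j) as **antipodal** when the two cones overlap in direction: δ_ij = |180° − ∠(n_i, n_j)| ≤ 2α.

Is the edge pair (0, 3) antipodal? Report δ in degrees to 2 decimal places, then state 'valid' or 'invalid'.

δ = 31.66°, invalid

α = atan 0.15 = 8.53°;  2α = 17.06°
edge 0: e_0 = (+2.26, +2.24);  n_0 = (+0.7040, -0.7102)
edge 3: e_3 = (-2.41, -0.56);  n_3 = (-0.2263, +0.9740)
∠(n_0, n_3) = 148.34°
δ = |180° − 148.34°| = 31.66°
31.66° > 2α = 17.06°  →  invalid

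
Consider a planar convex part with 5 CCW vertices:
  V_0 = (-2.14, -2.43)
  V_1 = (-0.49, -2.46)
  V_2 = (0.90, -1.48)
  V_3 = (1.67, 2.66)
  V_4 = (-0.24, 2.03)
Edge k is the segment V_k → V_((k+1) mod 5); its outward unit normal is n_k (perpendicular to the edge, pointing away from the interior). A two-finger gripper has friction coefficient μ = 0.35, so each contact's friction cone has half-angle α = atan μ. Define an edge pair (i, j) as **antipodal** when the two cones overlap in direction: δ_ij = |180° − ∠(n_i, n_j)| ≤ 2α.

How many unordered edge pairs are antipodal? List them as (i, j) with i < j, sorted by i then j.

count = 4; pairs: (0,3), (1,3), (1,4), (2,4)

α = atan 0.35 = 19.29°;  2α = 38.58°
n_0 = (-0.0182, -0.9998)
n_1 = (+0.5762, -0.8173)
n_2 = (+0.9831, -0.1829)
n_3 = (-0.3132, +0.9497)
n_4 = (-0.9200, +0.3919)
  (0,1): δ = 143.77°  ·
  (0,2): δ = 99.49°  ·
  (0,3): δ = 19.30°  ✓
  (0,4): δ = 67.97°  ·
  (1,2): δ = 135.72°  ·
  (1,3): δ = 16.93°  ✓
  (1,4): δ = 31.74°  ✓
  (2,3): δ = 61.21°  ·
  (2,4): δ = 12.54°  ✓
  (3,4): δ = 131.33°  ·
antipodal pairs: 4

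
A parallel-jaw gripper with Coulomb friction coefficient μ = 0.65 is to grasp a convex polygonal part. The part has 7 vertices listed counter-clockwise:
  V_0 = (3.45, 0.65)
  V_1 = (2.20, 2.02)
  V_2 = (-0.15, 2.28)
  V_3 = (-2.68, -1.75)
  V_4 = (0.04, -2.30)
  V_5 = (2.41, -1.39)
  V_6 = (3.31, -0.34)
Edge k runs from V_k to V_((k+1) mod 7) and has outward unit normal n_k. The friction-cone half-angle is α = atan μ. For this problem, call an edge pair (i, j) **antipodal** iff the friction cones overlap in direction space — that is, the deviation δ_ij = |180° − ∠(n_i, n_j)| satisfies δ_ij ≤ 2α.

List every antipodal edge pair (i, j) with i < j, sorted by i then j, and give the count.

count = 7; pairs: (0,3), (1,3), (1,4), (1,5), (2,4), (2,5), (2,6)

α = atan 0.65 = 33.02°;  2α = 66.05°
n_0 = (+0.7387, +0.6740)
n_1 = (+0.1100, +0.9939)
n_2 = (-0.8469, +0.5317)
n_3 = (-0.1982, -0.9802)
n_4 = (+0.3585, -0.9335)
n_5 = (+0.7593, -0.6508)
n_6 = (+0.9901, -0.1400)
  (0,1): δ = 138.69°  ·
  (0,2): δ = 74.50°  ·
  (0,3): δ = 36.19°  ✓
  (0,4): δ = 68.63°  ·
  (0,5): δ = 97.02°  ·
  (0,6): δ = 129.57°  ·
  (1,2): δ = 115.81°  ·
  (1,3): δ = 5.12°  ✓
  (1,4): δ = 27.32°  ✓
  (1,5): δ = 55.71°  ✓
  (1,6): δ = 88.26°  ·
  (2,3): δ = 69.31°  ·
  (2,4): δ = 36.87°  ✓
  (2,5): δ = 8.48°  ✓
  (2,6): δ = 24.07°  ✓
  (3,4): δ = 147.56°  ·
  (3,5): δ = 119.17°  ·
  (3,6): δ = 86.62°  ·
  (4,5): δ = 151.61°  ·
  (4,6): δ = 119.05°  ·
  (5,6): δ = 147.45°  ·
antipodal pairs: 7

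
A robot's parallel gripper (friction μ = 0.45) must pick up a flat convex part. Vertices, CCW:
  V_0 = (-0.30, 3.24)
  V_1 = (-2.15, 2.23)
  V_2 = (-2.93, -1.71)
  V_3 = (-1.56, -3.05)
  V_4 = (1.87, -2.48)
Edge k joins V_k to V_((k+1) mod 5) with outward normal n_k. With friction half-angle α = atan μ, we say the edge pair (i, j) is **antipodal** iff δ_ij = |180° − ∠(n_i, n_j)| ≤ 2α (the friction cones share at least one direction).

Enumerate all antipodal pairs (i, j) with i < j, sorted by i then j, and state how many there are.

α = atan 0.45 = 24.23°;  2α = 48.46°
n_0 = (-0.4792, +0.8777)
n_1 = (-0.9810, +0.1942)
n_2 = (-0.6992, -0.7149)
n_3 = (+0.1639, -0.9865)
n_4 = (+0.9350, +0.3547)
  (0,1): δ = 129.83°  ·
  (0,2): δ = 73.00°  ·
  (0,3): δ = 19.20°  ✓
  (0,4): δ = 82.14°  ·
  (1,2): δ = 123.17°  ·
  (1,3): δ = 69.37°  ·
  (1,4): δ = 31.97°  ✓
  (2,3): δ = 126.20°  ·
  (2,4): δ = 24.86°  ✓
  (3,4): δ = 78.66°  ·
antipodal pairs: 3

count = 3; pairs: (0,3), (1,4), (2,4)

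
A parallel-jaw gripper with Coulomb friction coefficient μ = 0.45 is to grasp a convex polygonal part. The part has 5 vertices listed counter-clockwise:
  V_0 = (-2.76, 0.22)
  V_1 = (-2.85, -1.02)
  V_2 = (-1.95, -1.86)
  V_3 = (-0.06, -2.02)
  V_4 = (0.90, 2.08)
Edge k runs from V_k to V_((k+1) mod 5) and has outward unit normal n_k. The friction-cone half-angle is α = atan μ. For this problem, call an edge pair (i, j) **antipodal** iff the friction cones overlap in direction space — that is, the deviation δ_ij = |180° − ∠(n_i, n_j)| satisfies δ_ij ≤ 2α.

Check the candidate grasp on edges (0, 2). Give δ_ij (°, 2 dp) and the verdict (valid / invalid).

δ = 90.69°, invalid

α = atan 0.45 = 24.23°;  2α = 48.46°
edge 0: e_0 = (-0.09, -1.24);  n_0 = (-0.9974, +0.0724)
edge 2: e_2 = (+1.89, -0.16);  n_2 = (-0.0844, -0.9964)
∠(n_0, n_2) = 89.31°
δ = |180° − 89.31°| = 90.69°
90.69° > 2α = 48.46°  →  invalid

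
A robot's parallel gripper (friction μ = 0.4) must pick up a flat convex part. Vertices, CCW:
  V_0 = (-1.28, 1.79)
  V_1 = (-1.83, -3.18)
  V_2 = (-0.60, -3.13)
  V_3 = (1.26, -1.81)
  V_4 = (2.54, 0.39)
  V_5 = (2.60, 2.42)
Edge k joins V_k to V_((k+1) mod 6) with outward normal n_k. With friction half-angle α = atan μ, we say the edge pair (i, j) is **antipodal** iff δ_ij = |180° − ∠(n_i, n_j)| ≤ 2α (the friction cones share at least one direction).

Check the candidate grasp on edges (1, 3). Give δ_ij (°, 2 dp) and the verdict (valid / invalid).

δ = 122.52°, invalid

α = atan 0.4 = 21.80°;  2α = 43.60°
edge 1: e_1 = (+1.23, +0.05);  n_1 = (+0.0406, -0.9992)
edge 3: e_3 = (+1.28, +2.20);  n_3 = (+0.8643, -0.5029)
∠(n_1, n_3) = 57.48°
δ = |180° − 57.48°| = 122.52°
122.52° > 2α = 43.60°  →  invalid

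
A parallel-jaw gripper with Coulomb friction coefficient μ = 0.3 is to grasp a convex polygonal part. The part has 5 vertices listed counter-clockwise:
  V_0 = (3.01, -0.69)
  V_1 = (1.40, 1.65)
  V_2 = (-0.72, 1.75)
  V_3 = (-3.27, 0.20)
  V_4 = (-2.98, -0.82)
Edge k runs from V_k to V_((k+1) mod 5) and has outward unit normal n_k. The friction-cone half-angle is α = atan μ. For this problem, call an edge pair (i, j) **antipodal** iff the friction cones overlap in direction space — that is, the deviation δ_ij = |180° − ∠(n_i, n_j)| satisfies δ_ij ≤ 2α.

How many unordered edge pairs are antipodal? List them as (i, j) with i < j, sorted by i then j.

count = 3; pairs: (0,3), (1,4), (2,4)

α = atan 0.3 = 16.70°;  2α = 33.40°
n_0 = (+0.8238, +0.5668)
n_1 = (+0.0471, +0.9989)
n_2 = (-0.5194, +0.8545)
n_3 = (-0.9619, -0.2735)
n_4 = (+0.0217, -0.9998)
  (0,1): δ = 127.23°  ·
  (0,2): δ = 93.24°  ·
  (0,3): δ = 18.66°  ✓
  (0,4): δ = 56.71°  ·
  (1,2): δ = 146.01°  ·
  (1,3): δ = 71.43°  ·
  (1,4): δ = 3.94°  ✓
  (2,3): δ = 105.42°  ·
  (2,4): δ = 30.05°  ✓
  (3,4): δ = 104.63°  ·
antipodal pairs: 3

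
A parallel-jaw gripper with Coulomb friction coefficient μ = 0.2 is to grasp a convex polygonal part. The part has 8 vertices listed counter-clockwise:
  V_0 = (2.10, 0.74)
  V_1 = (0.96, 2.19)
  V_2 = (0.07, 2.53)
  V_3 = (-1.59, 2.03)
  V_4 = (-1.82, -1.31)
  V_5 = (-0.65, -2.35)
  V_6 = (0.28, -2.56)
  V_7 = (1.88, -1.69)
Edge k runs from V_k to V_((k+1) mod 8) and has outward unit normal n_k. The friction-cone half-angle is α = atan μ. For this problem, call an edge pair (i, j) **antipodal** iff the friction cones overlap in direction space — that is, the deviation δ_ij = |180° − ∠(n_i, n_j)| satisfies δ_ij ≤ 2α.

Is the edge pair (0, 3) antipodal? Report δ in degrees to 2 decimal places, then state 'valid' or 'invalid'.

δ = 42.11°, invalid

α = atan 0.2 = 11.31°;  2α = 22.62°
edge 0: e_0 = (-1.14, +1.45);  n_0 = (+0.7861, +0.6181)
edge 3: e_3 = (-0.23, -3.34);  n_3 = (-0.9976, +0.0687)
∠(n_0, n_3) = 137.89°
δ = |180° − 137.89°| = 42.11°
42.11° > 2α = 22.62°  →  invalid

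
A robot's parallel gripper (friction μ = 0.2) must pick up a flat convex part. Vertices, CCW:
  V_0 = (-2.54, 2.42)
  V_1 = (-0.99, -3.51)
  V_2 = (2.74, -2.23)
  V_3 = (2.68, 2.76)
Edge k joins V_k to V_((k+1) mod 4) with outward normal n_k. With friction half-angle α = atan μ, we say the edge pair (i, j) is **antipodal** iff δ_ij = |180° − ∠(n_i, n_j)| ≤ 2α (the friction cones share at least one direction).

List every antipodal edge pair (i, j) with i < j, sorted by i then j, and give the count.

count = 2; pairs: (0,2), (1,3)

α = atan 0.2 = 11.31°;  2α = 22.62°
n_0 = (-0.9675, -0.2529)
n_1 = (+0.3246, -0.9459)
n_2 = (+0.9999, +0.0120)
n_3 = (-0.0650, +0.9979)
  (0,1): δ = 85.71°  ·
  (0,2): δ = 13.96°  ✓
  (0,3): δ = 79.08°  ·
  (1,2): δ = 108.25°  ·
  (1,3): δ = 15.21°  ✓
  (2,3): δ = 86.96°  ·
antipodal pairs: 2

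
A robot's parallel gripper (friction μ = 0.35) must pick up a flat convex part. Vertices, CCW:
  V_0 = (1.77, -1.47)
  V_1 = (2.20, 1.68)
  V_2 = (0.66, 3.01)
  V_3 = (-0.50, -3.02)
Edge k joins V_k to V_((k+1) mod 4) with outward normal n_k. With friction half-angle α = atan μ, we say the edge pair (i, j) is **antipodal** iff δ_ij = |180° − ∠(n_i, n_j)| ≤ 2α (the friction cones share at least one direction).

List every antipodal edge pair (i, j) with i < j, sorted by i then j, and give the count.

count = 1; pairs: (0,2)

α = atan 0.35 = 19.29°;  2α = 38.58°
n_0 = (+0.9908, -0.1353)
n_1 = (+0.6536, +0.7568)
n_2 = (-0.9820, +0.1889)
n_3 = (+0.5639, -0.8258)
  (0,1): δ = 123.04°  ·
  (0,2): δ = 3.12°  ✓
  (0,3): δ = 132.10°  ·
  (1,2): δ = 60.07°  ·
  (1,3): δ = 75.14°  ·
  (2,3): δ = 44.78°  ·
antipodal pairs: 1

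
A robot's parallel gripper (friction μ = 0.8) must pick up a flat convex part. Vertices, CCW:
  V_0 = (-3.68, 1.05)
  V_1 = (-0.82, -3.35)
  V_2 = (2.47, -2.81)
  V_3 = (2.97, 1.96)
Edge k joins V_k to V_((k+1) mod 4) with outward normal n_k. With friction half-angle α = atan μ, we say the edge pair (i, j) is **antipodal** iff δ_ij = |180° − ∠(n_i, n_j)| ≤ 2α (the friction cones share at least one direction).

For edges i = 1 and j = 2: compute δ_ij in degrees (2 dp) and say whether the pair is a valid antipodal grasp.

α = atan 0.8 = 38.66°;  2α = 77.32°
edge 1: e_1 = (+3.29, +0.54);  n_1 = (+0.1620, -0.9868)
edge 2: e_2 = (+0.50, +4.77);  n_2 = (+0.9946, -0.1043)
∠(n_1, n_2) = 74.69°
δ = |180° − 74.69°| = 105.31°
105.31° > 2α = 77.32°  →  invalid

δ = 105.31°, invalid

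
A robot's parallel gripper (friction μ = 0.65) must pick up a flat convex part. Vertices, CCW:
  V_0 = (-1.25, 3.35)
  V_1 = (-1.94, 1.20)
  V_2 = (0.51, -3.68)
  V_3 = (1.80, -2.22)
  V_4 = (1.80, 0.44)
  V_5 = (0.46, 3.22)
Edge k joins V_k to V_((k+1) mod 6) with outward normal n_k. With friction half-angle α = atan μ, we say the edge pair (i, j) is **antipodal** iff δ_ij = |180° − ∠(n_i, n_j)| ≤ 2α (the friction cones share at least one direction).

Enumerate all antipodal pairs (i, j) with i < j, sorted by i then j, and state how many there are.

α = atan 0.65 = 33.02°;  2α = 66.05°
n_0 = (-0.9522, +0.3056)
n_1 = (-0.8937, -0.4487)
n_2 = (+0.7494, -0.6621)
n_3 = (+1.0000, -0.0000)
n_4 = (+0.9008, +0.4342)
n_5 = (+0.0758, +0.9971)
  (0,1): δ = 135.55°  ·
  (0,2): δ = 23.67°  ✓
  (0,3): δ = 17.79°  ✓
  (0,4): δ = 43.53°  ✓
  (0,5): δ = 103.45°  ·
  (1,2): δ = 68.12°  ·
  (1,3): δ = 26.66°  ✓
  (1,4): δ = 0.92°  ✓
  (1,5): δ = 58.99°  ✓
  (2,3): δ = 138.54°  ·
  (2,4): δ = 112.80°  ·
  (2,5): δ = 52.88°  ✓
  (3,4): δ = 154.27°  ·
  (3,5): δ = 94.35°  ·
  (4,5): δ = 120.08°  ·
antipodal pairs: 7

count = 7; pairs: (0,2), (0,3), (0,4), (1,3), (1,4), (1,5), (2,5)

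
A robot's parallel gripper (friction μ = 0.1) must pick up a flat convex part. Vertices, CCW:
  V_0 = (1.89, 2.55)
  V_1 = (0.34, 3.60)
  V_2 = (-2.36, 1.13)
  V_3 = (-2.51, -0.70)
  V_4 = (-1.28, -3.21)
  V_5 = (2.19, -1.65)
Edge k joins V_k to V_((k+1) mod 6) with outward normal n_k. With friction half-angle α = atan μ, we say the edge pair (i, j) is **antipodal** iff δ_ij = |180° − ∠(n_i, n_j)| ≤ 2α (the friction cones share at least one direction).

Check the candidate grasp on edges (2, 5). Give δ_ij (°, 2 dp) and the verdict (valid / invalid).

α = atan 0.1 = 5.71°;  2α = 11.42°
edge 2: e_2 = (-0.15, -1.83);  n_2 = (-0.9967, +0.0817)
edge 5: e_5 = (-0.30, +4.20);  n_5 = (+0.9975, +0.0712)
∠(n_2, n_5) = 171.23°
δ = |180° − 171.23°| = 8.77°
8.77° ≤ 2α = 11.42°  →  valid

δ = 8.77°, valid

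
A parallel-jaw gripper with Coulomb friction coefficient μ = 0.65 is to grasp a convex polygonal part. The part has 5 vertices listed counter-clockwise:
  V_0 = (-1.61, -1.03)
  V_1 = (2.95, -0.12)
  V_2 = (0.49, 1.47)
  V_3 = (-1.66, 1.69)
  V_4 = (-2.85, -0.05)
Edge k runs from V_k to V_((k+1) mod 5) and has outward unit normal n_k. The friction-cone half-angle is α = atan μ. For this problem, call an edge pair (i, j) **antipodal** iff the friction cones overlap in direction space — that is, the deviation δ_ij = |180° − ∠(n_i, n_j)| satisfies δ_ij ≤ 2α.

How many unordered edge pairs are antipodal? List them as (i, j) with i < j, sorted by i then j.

count = 5; pairs: (0,1), (0,2), (0,3), (1,4), (2,4)

α = atan 0.65 = 33.02°;  2α = 66.05°
n_0 = (+0.1957, -0.9807)
n_1 = (+0.5428, +0.8398)
n_2 = (+0.1018, +0.9948)
n_3 = (-0.8254, +0.5645)
n_4 = (-0.6201, -0.7846)
  (0,1): δ = 44.16°  ✓
  (0,2): δ = 17.13°  ✓
  (0,3): δ = 44.35°  ✓
  (0,4): δ = 130.39°  ·
  (1,2): δ = 152.97°  ·
  (1,3): δ = 91.49°  ·
  (1,4): δ = 5.44°  ✓
  (2,3): δ = 118.53°  ·
  (2,4): δ = 32.48°  ✓
  (3,4): δ = 93.95°  ·
antipodal pairs: 5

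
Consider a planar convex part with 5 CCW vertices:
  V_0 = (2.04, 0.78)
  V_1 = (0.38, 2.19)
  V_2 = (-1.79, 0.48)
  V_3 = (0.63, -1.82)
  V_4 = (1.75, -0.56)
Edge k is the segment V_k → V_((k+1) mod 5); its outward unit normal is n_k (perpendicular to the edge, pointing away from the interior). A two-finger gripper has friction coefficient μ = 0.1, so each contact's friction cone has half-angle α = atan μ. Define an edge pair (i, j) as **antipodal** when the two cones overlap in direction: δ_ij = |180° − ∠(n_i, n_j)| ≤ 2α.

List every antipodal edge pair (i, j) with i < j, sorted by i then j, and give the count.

α = atan 0.1 = 5.71°;  2α = 11.42°
n_0 = (+0.6474, +0.7622)
n_1 = (-0.6189, +0.7854)
n_2 = (-0.6889, -0.7248)
n_3 = (+0.7474, -0.6644)
n_4 = (+0.9774, -0.2115)
  (0,1): δ = 101.42°  ·
  (0,2): δ = 3.20°  ✓
  (0,3): δ = 88.71°  ·
  (0,4): δ = 118.13°  ·
  (1,2): δ = 81.78°  ·
  (1,3): δ = 10.13°  ✓
  (1,4): δ = 39.55°  ·
  (2,3): δ = 88.09°  ·
  (2,4): δ = 58.67°  ·
  (3,4): δ = 150.58°  ·
antipodal pairs: 2

count = 2; pairs: (0,2), (1,3)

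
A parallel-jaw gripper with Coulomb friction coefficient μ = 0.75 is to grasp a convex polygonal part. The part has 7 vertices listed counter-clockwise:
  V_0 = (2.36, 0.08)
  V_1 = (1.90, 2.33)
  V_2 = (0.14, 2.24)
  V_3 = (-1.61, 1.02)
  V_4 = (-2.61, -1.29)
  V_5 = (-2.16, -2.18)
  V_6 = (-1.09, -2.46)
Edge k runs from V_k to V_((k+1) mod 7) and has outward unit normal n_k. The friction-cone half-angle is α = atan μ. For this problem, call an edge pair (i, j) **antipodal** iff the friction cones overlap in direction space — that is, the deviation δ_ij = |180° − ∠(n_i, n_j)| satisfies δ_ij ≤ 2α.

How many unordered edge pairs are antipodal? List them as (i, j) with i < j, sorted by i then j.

count = 10; pairs: (0,2), (0,3), (0,4), (0,5), (1,4), (1,5), (1,6), (2,5), (2,6), (3,6)

α = atan 0.75 = 36.87°;  2α = 73.74°
n_0 = (+0.9797, +0.2003)
n_1 = (-0.0511, +0.9987)
n_2 = (-0.5719, +0.8203)
n_3 = (-0.9177, +0.3973)
n_4 = (-0.8924, -0.4512)
n_5 = (-0.2532, -0.9674)
n_6 = (+0.5929, -0.8053)
  (0,1): δ = 98.63°  ·
  (0,2): δ = 66.67°  ✓
  (0,3): δ = 34.96°  ✓
  (0,4): δ = 15.27°  ✓
  (0,5): δ = 63.78°  ✓
  (0,6): δ = 114.81°  ·
  (1,2): δ = 148.05°  ·
  (1,3): δ = 116.34°  ·
  (1,4): δ = 66.11°  ✓
  (1,5): δ = 17.59°  ✓
  (1,6): δ = 33.43°  ✓
  (2,3): δ = 148.29°  ·
  (2,4): δ = 98.06°  ·
  (2,5): δ = 49.55°  ✓
  (2,6): δ = 1.48°  ✓
  (3,4): δ = 129.77°  ·
  (3,5): δ = 81.26°  ·
  (3,6): δ = 30.23°  ✓
  (4,5): δ = 131.49°  ·
  (4,6): δ = 80.46°  ·
  (5,6): δ = 128.97°  ·
antipodal pairs: 10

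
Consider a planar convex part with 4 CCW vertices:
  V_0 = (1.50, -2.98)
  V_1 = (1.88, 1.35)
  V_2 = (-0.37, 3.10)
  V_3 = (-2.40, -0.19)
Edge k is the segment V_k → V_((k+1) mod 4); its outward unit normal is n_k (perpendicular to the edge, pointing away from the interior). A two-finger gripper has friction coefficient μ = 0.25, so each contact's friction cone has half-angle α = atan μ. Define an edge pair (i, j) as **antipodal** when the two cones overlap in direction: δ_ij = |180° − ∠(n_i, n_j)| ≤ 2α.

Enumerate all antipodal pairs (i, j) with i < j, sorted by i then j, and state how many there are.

count = 2; pairs: (0,2), (1,3)

α = atan 0.25 = 14.04°;  2α = 28.07°
n_0 = (+0.9962, -0.0874)
n_1 = (+0.6139, +0.7894)
n_2 = (-0.8510, +0.5251)
n_3 = (-0.5818, -0.8133)
  (0,1): δ = 122.86°  ·
  (0,2): δ = 26.66°  ✓
  (0,3): δ = 59.44°  ·
  (1,2): δ = 83.80°  ·
  (1,3): δ = 2.30°  ✓
  (2,3): δ = 93.90°  ·
antipodal pairs: 2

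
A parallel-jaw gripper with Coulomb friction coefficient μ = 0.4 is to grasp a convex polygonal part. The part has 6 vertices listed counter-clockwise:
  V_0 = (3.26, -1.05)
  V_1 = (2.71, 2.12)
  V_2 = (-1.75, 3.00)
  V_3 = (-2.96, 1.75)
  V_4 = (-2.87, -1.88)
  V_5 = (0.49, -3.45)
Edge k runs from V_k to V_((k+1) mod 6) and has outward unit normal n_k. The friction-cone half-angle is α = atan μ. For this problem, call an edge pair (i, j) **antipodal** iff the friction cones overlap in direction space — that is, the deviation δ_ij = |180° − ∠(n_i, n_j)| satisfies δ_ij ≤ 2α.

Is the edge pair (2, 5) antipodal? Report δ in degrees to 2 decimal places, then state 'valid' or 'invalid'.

α = atan 0.4 = 21.80°;  2α = 43.60°
edge 2: e_2 = (-1.21, -1.25);  n_2 = (-0.7185, +0.6955)
edge 5: e_5 = (+2.77, +2.40);  n_5 = (+0.6548, -0.7558)
∠(n_2, n_5) = 174.97°
δ = |180° − 174.97°| = 5.03°
5.03° ≤ 2α = 43.60°  →  valid

δ = 5.03°, valid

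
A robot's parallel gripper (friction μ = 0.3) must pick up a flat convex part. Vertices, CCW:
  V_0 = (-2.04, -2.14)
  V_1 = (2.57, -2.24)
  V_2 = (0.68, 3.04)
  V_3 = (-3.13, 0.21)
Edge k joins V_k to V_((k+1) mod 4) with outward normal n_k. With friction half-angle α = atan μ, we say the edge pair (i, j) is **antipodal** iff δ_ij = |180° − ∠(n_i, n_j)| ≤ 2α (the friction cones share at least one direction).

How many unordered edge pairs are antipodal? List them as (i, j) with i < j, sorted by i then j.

α = atan 0.3 = 16.70°;  2α = 33.40°
n_0 = (-0.0217, -0.9998)
n_1 = (+0.9415, +0.3370)
n_2 = (-0.5963, +0.8028)
n_3 = (-0.9072, -0.4208)
  (0,1): δ = 69.06°  ·
  (0,2): δ = 37.85°  ·
  (0,3): δ = 116.13°  ·
  (1,2): δ = 73.09°  ·
  (1,3): δ = 5.19°  ✓
  (2,3): δ = 101.72°  ·
antipodal pairs: 1

count = 1; pairs: (1,3)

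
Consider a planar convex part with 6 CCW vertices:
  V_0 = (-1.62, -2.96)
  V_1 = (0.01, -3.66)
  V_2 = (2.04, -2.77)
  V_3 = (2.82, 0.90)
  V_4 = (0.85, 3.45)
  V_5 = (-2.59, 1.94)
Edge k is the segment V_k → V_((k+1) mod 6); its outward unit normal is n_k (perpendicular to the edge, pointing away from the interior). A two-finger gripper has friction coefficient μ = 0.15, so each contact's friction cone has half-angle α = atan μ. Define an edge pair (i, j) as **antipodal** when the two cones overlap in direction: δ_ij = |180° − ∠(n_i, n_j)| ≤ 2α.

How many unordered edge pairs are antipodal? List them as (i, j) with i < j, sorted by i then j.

count = 1; pairs: (1,4)

α = atan 0.15 = 8.53°;  2α = 17.06°
n_0 = (-0.3946, -0.9189)
n_1 = (+0.4015, -0.9158)
n_2 = (+0.9782, -0.2079)
n_3 = (+0.7914, +0.6114)
n_4 = (-0.4019, +0.9157)
n_5 = (-0.9810, -0.1942)
  (0,1): δ = 133.09°  ·
  (0,2): δ = 78.76°  ·
  (0,3): δ = 29.07°  ·
  (0,4): δ = 46.94°  ·
  (0,5): δ = 124.44°  ·
  (1,2): δ = 125.67°  ·
  (1,3): δ = 75.99°  ·
  (1,4): δ = 0.03°  ✓
  (1,5): δ = 77.52°  ·
  (2,3): δ = 130.31°  ·
  (2,4): δ = 54.30°  ·
  (2,5): δ = 23.20°  ·
  (3,4): δ = 103.99°  ·
  (3,5): δ = 26.49°  ·
  (4,5): δ = 102.50°  ·
antipodal pairs: 1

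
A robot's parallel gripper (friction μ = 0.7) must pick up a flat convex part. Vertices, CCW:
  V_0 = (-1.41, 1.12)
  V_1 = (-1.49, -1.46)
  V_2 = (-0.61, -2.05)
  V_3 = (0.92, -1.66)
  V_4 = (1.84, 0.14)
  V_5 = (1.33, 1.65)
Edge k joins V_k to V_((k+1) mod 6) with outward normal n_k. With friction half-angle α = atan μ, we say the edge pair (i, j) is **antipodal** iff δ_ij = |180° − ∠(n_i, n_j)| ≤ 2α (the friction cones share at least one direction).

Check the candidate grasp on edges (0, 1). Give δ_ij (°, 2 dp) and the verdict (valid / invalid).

δ = 122.06°, invalid

α = atan 0.7 = 34.99°;  2α = 69.98°
edge 0: e_0 = (-0.08, -2.58);  n_0 = (-0.9995, +0.0310)
edge 1: e_1 = (+0.88, -0.59);  n_1 = (-0.5569, -0.8306)
∠(n_0, n_1) = 57.94°
δ = |180° − 57.94°| = 122.06°
122.06° > 2α = 69.98°  →  invalid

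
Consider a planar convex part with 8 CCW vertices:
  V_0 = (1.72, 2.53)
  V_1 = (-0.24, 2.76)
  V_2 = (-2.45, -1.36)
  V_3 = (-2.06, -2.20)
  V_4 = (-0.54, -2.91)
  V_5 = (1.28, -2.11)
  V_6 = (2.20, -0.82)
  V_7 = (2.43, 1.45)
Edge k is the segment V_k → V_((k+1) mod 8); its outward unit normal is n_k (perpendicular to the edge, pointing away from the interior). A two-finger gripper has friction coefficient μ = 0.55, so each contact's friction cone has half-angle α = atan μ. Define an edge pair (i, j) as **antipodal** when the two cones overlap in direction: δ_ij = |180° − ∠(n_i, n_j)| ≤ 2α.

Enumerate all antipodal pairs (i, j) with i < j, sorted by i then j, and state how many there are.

α = atan 0.55 = 28.81°;  2α = 57.62°
n_0 = (+0.1165, +0.9932)
n_1 = (-0.8812, +0.4727)
n_2 = (-0.9070, -0.4211)
n_3 = (-0.4232, -0.9060)
n_4 = (+0.4024, -0.9155)
n_5 = (+0.8142, -0.5806)
n_6 = (+0.9949, -0.1008)
n_7 = (+0.8356, +0.5493)
  (0,1): δ = 111.52°  ·
  (0,2): δ = 58.40°  ·
  (0,3): δ = 18.34°  ✓
  (0,4): δ = 30.42°  ✓
  (0,5): δ = 61.20°  ·
  (0,6): δ = 90.91°  ·
  (0,7): δ = 130.01°  ·
  (1,2): δ = 126.89°  ·
  (1,3): δ = 86.83°  ·
  (1,4): δ = 38.06°  ✓
  (1,5): δ = 7.29°  ✓
  (1,6): δ = 22.42°  ✓
  (1,7): δ = 61.53°  ·
  (2,3): δ = 139.94°  ·
  (2,4): δ = 91.18°  ·
  (2,5): δ = 60.40°  ·
  (2,6): δ = 30.69°  ✓
  (2,7): δ = 8.42°  ✓
  (3,4): δ = 131.23°  ·
  (3,5): δ = 100.46°  ·
  (3,6): δ = 70.75°  ·
  (3,7): δ = 31.64°  ✓
  (4,5): δ = 149.22°  ·
  (4,6): δ = 119.51°  ·
  (4,7): δ = 80.41°  ·
  (5,6): δ = 150.29°  ·
  (5,7): δ = 111.18°  ·
  (6,7): δ = 140.89°  ·
antipodal pairs: 8

count = 8; pairs: (0,3), (0,4), (1,4), (1,5), (1,6), (2,6), (2,7), (3,7)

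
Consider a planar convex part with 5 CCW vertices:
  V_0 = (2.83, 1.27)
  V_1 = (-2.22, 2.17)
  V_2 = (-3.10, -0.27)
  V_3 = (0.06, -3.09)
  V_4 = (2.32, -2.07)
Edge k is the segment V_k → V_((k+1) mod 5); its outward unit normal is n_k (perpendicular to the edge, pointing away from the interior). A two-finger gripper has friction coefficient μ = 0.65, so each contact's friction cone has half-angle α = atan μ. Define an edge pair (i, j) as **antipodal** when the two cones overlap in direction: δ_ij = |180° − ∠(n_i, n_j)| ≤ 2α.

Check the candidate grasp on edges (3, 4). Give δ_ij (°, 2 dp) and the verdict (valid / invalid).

α = atan 0.65 = 33.02°;  2α = 66.05°
edge 3: e_3 = (+2.26, +1.02);  n_3 = (+0.4114, -0.9115)
edge 4: e_4 = (+0.51, +3.34);  n_4 = (+0.9885, -0.1509)
∠(n_3, n_4) = 57.03°
δ = |180° − 57.03°| = 122.97°
122.97° > 2α = 66.05°  →  invalid

δ = 122.97°, invalid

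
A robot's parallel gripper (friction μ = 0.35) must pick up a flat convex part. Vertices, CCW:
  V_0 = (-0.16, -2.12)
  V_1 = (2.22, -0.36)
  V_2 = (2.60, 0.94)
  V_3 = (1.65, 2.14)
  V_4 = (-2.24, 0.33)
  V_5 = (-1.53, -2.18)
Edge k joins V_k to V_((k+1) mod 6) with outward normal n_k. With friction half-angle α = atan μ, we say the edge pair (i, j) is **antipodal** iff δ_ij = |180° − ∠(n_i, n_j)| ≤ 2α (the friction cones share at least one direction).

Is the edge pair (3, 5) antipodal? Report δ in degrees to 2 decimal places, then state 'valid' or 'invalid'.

δ = 22.44°, valid

α = atan 0.35 = 19.29°;  2α = 38.58°
edge 3: e_3 = (-3.89, -1.81);  n_3 = (-0.4219, +0.9067)
edge 5: e_5 = (+1.37, +0.06);  n_5 = (+0.0438, -0.9990)
∠(n_3, n_5) = 157.56°
δ = |180° − 157.56°| = 22.44°
22.44° ≤ 2α = 38.58°  →  valid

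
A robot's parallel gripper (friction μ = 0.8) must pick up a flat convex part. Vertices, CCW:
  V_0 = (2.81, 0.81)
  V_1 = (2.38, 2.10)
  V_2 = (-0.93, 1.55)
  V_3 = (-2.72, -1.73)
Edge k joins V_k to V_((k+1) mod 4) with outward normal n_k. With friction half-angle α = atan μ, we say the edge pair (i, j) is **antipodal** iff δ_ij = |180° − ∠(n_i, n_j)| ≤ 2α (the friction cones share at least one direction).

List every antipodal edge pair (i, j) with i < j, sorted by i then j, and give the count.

count = 3; pairs: (0,2), (1,3), (2,3)

α = atan 0.8 = 38.66°;  2α = 77.32°
n_0 = (+0.9487, +0.3162)
n_1 = (-0.1639, +0.9865)
n_2 = (-0.8778, +0.4790)
n_3 = (+0.4174, -0.9087)
  (0,1): δ = 99.00°  ·
  (0,2): δ = 47.06°  ✓
  (0,3): δ = 96.23°  ·
  (1,2): δ = 128.06°  ·
  (1,3): δ = 15.24°  ✓
  (2,3): δ = 36.71°  ✓
antipodal pairs: 3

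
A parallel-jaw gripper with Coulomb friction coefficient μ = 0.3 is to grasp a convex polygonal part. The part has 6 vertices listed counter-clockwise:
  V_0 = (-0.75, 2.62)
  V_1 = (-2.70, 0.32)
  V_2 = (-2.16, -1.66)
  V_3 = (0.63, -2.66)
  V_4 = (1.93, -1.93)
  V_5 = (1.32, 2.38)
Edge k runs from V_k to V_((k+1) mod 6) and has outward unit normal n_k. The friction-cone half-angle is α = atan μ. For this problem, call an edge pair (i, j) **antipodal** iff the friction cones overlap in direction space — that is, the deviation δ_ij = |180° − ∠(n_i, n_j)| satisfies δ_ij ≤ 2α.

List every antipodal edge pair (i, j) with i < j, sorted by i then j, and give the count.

count = 3; pairs: (0,3), (1,4), (2,5)

α = atan 0.3 = 16.70°;  2α = 33.40°
n_0 = (-0.7628, +0.6467)
n_1 = (-0.9648, -0.2631)
n_2 = (-0.3374, -0.9414)
n_3 = (+0.4896, -0.8719)
n_4 = (+0.9901, +0.1401)
n_5 = (+0.1152, +0.9933)
  (0,1): δ = 124.45°  ·
  (0,2): δ = 69.43°  ·
  (0,3): δ = 20.39°  ✓
  (0,4): δ = 48.35°  ·
  (0,5): δ = 123.68°  ·
  (1,2): δ = 124.97°  ·
  (1,3): δ = 75.94°  ·
  (1,4): δ = 7.20°  ✓
  (1,5): δ = 68.13°  ·
  (2,3): δ = 130.97°  ·
  (2,4): δ = 62.23°  ·
  (2,5): δ = 13.11°  ✓
  (3,4): δ = 111.26°  ·
  (3,5): δ = 35.93°  ·
  (4,5): δ = 104.67°  ·
antipodal pairs: 3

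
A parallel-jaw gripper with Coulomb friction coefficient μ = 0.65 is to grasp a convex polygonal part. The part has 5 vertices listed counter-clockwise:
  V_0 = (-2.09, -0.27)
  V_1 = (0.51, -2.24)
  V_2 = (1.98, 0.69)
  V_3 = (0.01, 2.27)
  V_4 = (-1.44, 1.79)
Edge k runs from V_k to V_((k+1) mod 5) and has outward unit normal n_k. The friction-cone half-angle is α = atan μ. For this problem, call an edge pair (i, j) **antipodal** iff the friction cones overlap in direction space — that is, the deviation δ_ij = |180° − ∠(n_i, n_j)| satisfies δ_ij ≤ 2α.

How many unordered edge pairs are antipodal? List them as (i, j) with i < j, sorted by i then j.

α = atan 0.65 = 33.02°;  2α = 66.05°
n_0 = (-0.6039, -0.7970)
n_1 = (+0.8938, -0.4484)
n_2 = (+0.6257, +0.7801)
n_3 = (-0.3143, +0.9493)
n_4 = (-0.9537, +0.3009)
  (0,1): δ = 79.49°  ·
  (0,2): δ = 1.58°  ✓
  (0,3): δ = 55.47°  ✓
  (0,4): δ = 109.64°  ·
  (1,2): δ = 102.09°  ·
  (1,3): δ = 45.04°  ✓
  (1,4): δ = 9.13°  ✓
  (2,3): δ = 122.95°  ·
  (2,4): δ = 68.78°  ·
  (3,4): δ = 125.83°  ·
antipodal pairs: 4

count = 4; pairs: (0,2), (0,3), (1,3), (1,4)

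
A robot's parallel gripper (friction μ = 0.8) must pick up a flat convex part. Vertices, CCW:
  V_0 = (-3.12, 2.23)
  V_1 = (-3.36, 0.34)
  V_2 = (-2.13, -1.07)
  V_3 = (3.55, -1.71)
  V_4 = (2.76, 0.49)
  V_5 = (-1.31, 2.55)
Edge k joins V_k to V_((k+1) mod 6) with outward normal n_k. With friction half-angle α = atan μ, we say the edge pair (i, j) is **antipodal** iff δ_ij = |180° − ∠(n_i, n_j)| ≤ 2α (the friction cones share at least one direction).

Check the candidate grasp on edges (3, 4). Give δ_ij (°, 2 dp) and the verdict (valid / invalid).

α = atan 0.8 = 38.66°;  2α = 77.32°
edge 3: e_3 = (-0.79, +2.20);  n_3 = (+0.9412, +0.3380)
edge 4: e_4 = (-4.07, +2.06);  n_4 = (+0.4516, +0.8922)
∠(n_3, n_4) = 43.40°
δ = |180° − 43.40°| = 136.60°
136.60° > 2α = 77.32°  →  invalid

δ = 136.60°, invalid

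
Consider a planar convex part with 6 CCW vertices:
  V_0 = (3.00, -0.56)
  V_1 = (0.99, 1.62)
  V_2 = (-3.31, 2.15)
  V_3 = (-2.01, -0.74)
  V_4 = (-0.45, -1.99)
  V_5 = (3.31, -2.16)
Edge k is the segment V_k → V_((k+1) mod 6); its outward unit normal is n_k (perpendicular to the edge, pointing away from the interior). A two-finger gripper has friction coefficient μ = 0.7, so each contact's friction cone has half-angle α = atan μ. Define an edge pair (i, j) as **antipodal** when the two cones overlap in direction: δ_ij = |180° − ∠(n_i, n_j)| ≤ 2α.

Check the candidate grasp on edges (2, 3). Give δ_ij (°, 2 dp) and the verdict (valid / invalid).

δ = 152.92°, invalid

α = atan 0.7 = 34.99°;  2α = 69.98°
edge 2: e_2 = (+1.30, -2.89);  n_2 = (-0.9120, -0.4102)
edge 3: e_3 = (+1.56, -1.25);  n_3 = (-0.6253, -0.7804)
∠(n_2, n_3) = 27.08°
δ = |180° − 27.08°| = 152.92°
152.92° > 2α = 69.98°  →  invalid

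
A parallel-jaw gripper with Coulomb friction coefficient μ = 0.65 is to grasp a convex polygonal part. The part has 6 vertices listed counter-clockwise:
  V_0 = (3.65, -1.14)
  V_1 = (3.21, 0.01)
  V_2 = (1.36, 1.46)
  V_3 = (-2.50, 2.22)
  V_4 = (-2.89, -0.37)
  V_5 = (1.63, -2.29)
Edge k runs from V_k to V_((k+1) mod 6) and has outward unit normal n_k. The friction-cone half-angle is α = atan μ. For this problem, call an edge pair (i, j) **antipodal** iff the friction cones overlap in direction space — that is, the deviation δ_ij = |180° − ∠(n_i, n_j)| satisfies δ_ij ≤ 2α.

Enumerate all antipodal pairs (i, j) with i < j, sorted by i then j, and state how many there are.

count = 7; pairs: (0,3), (0,4), (1,3), (1,4), (2,4), (2,5), (3,5)

α = atan 0.65 = 33.02°;  2α = 66.05°
n_0 = (+0.9340, +0.3573)
n_1 = (+0.6169, +0.7871)
n_2 = (+0.1932, +0.9812)
n_3 = (-0.9889, +0.1489)
n_4 = (-0.3910, -0.9204)
n_5 = (+0.4947, -0.8690)
  (0,1): δ = 149.03°  ·
  (0,2): δ = 122.08°  ·
  (0,3): δ = 29.50°  ✓
  (0,4): δ = 46.05°  ✓
  (0,5): δ = 98.72°  ·
  (1,2): δ = 153.05°  ·
  (1,3): δ = 60.47°  ✓
  (1,4): δ = 15.07°  ✓
  (1,5): δ = 67.74°  ·
  (2,3): δ = 87.42°  ·
  (2,4): δ = 11.88°  ✓
  (2,5): δ = 40.79°  ✓
  (3,4): δ = 104.45°  ·
  (3,5): δ = 51.78°  ✓
  (4,5): δ = 127.33°  ·
antipodal pairs: 7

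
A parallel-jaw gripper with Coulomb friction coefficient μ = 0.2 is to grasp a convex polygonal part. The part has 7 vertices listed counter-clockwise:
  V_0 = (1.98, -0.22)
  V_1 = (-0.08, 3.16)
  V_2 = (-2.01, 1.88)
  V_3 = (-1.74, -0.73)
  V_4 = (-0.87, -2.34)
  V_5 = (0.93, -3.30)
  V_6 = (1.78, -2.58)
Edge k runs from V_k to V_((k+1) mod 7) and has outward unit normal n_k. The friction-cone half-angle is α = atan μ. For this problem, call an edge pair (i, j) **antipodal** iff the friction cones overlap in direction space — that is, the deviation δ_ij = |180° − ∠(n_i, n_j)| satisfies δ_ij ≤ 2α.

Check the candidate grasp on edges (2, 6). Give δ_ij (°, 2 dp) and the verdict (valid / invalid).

δ = 10.75°, valid

α = atan 0.2 = 11.31°;  2α = 22.62°
edge 2: e_2 = (+0.27, -2.61);  n_2 = (-0.9947, -0.1029)
edge 6: e_6 = (+0.20, +2.36);  n_6 = (+0.9964, -0.0844)
∠(n_2, n_6) = 169.25°
δ = |180° − 169.25°| = 10.75°
10.75° ≤ 2α = 22.62°  →  valid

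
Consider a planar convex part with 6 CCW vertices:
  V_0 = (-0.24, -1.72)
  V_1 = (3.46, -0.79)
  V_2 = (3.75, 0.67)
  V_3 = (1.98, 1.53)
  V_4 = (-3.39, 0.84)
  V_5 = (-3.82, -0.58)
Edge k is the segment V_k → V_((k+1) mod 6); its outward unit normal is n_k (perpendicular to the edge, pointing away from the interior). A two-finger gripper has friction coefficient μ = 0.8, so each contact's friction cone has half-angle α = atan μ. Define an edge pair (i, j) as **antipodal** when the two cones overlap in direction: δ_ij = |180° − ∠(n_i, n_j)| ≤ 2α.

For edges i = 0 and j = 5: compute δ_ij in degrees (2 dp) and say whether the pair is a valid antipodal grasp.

α = atan 0.8 = 38.66°;  2α = 77.32°
edge 0: e_0 = (+3.70, +0.93);  n_0 = (+0.2438, -0.9698)
edge 5: e_5 = (+3.58, -1.14);  n_5 = (-0.3034, -0.9529)
∠(n_0, n_5) = 31.77°
δ = |180° − 31.77°| = 148.23°
148.23° > 2α = 77.32°  →  invalid

δ = 148.23°, invalid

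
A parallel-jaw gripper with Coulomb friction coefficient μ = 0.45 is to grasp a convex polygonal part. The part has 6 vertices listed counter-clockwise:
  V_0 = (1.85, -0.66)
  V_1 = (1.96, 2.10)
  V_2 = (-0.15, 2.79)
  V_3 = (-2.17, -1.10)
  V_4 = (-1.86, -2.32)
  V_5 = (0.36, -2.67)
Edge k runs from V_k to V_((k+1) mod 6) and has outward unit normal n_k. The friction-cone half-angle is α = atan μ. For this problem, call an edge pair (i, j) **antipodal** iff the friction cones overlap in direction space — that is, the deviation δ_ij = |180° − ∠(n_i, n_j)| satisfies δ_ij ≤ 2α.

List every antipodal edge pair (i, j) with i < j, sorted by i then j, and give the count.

α = atan 0.45 = 24.23°;  2α = 48.46°
n_0 = (+0.9992, -0.0398)
n_1 = (+0.3108, +0.9505)
n_2 = (-0.8875, +0.4608)
n_3 = (-0.9692, -0.2463)
n_4 = (-0.1557, -0.9878)
n_5 = (+0.8033, -0.5955)
  (0,1): δ = 105.83°  ·
  (0,2): δ = 25.16°  ✓
  (0,3): δ = 16.54°  ✓
  (0,4): δ = 83.32°  ·
  (0,5): δ = 145.73°  ·
  (1,2): δ = 99.33°  ·
  (1,3): δ = 57.63°  ·
  (1,4): δ = 9.15°  ✓
  (1,5): δ = 71.56°  ·
  (2,3): δ = 138.30°  ·
  (2,4): δ = 71.52°  ·
  (2,5): δ = 9.11°  ✓
  (3,4): δ = 113.22°  ·
  (3,5): δ = 50.81°  ·
  (4,5): δ = 117.59°  ·
antipodal pairs: 4

count = 4; pairs: (0,2), (0,3), (1,4), (2,5)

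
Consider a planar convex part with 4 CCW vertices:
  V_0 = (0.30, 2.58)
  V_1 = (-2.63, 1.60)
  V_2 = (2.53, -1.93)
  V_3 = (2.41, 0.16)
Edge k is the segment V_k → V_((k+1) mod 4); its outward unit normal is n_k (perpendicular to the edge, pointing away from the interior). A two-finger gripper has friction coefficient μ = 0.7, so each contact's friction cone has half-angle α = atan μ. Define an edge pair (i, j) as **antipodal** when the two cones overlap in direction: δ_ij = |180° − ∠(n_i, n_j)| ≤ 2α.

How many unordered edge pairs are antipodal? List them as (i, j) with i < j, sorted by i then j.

count = 3; pairs: (0,1), (1,2), (1,3)

α = atan 0.7 = 34.99°;  2α = 69.98°
n_0 = (-0.3172, +0.9484)
n_1 = (-0.5646, -0.8253)
n_2 = (+0.9984, +0.0573)
n_3 = (+0.7537, +0.6572)
  (0,1): δ = 52.87°  ✓
  (0,2): δ = 74.79°  ·
  (0,3): δ = 112.59°  ·
  (1,2): δ = 52.34°  ✓
  (1,3): δ = 14.54°  ✓
  (2,3): δ = 142.20°  ·
antipodal pairs: 3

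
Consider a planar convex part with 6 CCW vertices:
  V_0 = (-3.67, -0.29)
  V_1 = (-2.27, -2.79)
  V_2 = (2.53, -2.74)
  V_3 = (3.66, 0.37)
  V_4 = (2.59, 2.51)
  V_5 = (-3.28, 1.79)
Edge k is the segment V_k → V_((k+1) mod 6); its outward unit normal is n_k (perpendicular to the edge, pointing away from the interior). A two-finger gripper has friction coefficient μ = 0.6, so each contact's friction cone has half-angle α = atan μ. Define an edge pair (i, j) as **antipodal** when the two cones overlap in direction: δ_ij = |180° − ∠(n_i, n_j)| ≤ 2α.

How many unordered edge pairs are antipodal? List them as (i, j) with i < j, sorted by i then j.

count = 5; pairs: (0,2), (0,3), (1,4), (2,5), (3,5)

α = atan 0.6 = 30.96°;  2α = 61.93°
n_0 = (-0.8725, -0.4886)
n_1 = (+0.0104, -0.9999)
n_2 = (+0.9399, -0.3415)
n_3 = (+0.8944, +0.4472)
n_4 = (-0.1217, +0.9926)
n_5 = (-0.9829, +0.1843)
  (0,1): δ = 118.65°  ·
  (0,2): δ = 49.22°  ✓
  (0,3): δ = 2.68°  ✓
  (0,4): δ = 67.74°  ·
  (0,5): δ = 140.13°  ·
  (1,2): δ = 110.57°  ·
  (1,3): δ = 64.03°  ·
  (1,4): δ = 6.40°  ✓
  (1,5): δ = 78.78°  ·
  (2,3): δ = 133.47°  ·
  (2,4): δ = 63.04°  ·
  (2,5): δ = 9.35°  ✓
  (3,4): δ = 109.57°  ·
  (3,5): δ = 37.18°  ✓
  (4,5): δ = 107.61°  ·
antipodal pairs: 5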